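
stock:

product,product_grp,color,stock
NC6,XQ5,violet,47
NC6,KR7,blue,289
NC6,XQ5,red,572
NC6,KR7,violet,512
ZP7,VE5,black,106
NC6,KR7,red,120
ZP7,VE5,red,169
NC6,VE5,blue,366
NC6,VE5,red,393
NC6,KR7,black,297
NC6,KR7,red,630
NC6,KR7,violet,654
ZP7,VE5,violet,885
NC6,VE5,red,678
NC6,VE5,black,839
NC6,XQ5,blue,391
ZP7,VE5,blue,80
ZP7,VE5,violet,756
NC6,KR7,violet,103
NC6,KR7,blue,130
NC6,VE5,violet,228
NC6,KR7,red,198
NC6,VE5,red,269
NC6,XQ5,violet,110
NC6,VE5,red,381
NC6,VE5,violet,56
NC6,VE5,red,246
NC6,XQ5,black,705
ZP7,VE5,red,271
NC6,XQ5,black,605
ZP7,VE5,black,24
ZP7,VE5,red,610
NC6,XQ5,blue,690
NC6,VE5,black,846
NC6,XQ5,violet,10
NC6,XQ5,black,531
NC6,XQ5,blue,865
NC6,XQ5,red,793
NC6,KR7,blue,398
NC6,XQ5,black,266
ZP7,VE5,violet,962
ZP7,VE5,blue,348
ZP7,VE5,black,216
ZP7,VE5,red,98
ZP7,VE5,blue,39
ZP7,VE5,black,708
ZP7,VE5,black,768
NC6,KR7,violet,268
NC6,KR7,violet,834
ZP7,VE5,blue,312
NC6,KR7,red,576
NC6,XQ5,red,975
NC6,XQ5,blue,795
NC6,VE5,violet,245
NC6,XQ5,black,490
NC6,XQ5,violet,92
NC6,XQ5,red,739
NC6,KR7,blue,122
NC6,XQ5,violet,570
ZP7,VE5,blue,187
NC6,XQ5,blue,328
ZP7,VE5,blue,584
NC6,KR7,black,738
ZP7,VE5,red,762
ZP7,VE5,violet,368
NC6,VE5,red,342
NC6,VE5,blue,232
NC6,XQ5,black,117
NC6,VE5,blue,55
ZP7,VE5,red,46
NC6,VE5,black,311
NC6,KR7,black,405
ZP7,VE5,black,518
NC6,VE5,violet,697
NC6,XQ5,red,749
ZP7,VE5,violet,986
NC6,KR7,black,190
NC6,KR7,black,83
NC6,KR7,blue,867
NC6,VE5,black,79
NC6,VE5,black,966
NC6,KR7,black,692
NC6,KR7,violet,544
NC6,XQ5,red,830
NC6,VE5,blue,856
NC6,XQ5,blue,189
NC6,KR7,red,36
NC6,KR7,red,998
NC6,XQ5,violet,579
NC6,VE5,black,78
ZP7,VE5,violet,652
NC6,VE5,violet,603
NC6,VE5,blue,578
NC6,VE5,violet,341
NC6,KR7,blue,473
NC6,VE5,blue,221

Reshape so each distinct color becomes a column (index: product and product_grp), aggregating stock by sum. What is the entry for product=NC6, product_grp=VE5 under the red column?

Rows with product=NC6, product_grp=VE5 and color=red: stock values are 393, 678, 269, 381, 246, 342.
393 + 678 + 269 + 381 + 246 + 342 = 2309.

2309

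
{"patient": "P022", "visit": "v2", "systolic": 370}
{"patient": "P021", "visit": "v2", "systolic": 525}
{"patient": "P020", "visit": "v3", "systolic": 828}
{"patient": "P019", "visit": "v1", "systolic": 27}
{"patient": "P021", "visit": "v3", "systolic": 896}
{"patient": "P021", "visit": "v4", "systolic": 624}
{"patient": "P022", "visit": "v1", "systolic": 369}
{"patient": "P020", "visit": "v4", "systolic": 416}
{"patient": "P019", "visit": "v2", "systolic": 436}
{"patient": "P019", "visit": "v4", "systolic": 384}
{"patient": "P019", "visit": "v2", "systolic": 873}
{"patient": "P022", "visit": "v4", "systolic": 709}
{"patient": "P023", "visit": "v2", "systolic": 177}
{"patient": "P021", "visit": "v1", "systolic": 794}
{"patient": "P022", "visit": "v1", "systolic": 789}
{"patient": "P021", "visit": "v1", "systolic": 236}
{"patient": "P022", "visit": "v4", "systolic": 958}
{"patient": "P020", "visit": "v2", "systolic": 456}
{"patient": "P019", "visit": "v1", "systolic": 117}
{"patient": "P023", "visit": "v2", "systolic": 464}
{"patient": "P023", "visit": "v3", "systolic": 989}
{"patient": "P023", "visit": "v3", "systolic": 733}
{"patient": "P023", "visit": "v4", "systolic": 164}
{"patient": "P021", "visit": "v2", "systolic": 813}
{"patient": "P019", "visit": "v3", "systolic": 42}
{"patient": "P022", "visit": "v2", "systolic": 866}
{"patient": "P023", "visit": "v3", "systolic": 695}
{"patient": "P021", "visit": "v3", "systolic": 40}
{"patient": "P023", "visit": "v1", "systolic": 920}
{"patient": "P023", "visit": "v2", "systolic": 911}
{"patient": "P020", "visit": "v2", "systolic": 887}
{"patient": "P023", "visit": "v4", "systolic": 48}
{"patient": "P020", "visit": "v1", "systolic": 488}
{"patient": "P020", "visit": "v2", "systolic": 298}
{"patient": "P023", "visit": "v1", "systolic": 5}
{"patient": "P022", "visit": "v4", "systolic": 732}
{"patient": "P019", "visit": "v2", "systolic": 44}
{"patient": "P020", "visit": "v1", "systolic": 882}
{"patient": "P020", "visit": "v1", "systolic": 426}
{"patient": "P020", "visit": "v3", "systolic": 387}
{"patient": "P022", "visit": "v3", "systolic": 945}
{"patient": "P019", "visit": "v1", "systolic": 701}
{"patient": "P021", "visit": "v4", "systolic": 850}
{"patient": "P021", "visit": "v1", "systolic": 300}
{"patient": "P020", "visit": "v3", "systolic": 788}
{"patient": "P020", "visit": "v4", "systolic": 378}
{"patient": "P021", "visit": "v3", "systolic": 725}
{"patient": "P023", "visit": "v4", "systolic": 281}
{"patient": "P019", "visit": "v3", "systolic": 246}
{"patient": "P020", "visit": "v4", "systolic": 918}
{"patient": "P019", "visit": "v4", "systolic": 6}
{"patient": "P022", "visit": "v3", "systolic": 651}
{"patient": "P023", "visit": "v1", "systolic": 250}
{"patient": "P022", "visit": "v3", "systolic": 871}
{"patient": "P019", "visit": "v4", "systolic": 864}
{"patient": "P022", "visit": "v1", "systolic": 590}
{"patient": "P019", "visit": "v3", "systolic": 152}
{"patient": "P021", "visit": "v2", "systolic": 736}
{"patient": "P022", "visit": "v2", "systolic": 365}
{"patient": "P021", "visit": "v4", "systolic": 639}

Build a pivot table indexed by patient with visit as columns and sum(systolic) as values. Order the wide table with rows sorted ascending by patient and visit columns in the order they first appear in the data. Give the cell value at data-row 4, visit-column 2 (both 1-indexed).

2467

With rows sorted ascending by patient, row 4 is patient=P022. visit columns in first-appearance order: v2, v3, v1, v4; column 2 is v3.
Long rows with patient=P022, visit=v3: 945 + 651 + 871 = 2467.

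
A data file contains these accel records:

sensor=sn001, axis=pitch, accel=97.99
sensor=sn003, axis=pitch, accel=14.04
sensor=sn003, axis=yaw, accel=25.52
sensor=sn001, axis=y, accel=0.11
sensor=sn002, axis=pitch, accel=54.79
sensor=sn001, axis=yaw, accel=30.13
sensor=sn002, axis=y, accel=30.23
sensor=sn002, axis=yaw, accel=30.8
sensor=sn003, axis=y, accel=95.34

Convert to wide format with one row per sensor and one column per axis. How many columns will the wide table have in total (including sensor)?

4

1 column for sensor plus 3 distinct axis values → 4 columns.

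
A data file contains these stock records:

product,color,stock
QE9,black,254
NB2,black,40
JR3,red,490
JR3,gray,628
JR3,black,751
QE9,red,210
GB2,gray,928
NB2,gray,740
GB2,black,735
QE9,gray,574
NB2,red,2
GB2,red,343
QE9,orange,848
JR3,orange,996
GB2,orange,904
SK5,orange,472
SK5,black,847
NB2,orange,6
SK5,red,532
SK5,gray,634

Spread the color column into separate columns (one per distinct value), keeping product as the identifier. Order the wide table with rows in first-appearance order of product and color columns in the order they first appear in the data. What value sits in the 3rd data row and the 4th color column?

996

With rows in first-appearance order of product, row 3 is product=JR3. color columns in first-appearance order: black, red, gray, orange; column 4 is orange.
Long rows with product=JR3, color=orange: stock = 996.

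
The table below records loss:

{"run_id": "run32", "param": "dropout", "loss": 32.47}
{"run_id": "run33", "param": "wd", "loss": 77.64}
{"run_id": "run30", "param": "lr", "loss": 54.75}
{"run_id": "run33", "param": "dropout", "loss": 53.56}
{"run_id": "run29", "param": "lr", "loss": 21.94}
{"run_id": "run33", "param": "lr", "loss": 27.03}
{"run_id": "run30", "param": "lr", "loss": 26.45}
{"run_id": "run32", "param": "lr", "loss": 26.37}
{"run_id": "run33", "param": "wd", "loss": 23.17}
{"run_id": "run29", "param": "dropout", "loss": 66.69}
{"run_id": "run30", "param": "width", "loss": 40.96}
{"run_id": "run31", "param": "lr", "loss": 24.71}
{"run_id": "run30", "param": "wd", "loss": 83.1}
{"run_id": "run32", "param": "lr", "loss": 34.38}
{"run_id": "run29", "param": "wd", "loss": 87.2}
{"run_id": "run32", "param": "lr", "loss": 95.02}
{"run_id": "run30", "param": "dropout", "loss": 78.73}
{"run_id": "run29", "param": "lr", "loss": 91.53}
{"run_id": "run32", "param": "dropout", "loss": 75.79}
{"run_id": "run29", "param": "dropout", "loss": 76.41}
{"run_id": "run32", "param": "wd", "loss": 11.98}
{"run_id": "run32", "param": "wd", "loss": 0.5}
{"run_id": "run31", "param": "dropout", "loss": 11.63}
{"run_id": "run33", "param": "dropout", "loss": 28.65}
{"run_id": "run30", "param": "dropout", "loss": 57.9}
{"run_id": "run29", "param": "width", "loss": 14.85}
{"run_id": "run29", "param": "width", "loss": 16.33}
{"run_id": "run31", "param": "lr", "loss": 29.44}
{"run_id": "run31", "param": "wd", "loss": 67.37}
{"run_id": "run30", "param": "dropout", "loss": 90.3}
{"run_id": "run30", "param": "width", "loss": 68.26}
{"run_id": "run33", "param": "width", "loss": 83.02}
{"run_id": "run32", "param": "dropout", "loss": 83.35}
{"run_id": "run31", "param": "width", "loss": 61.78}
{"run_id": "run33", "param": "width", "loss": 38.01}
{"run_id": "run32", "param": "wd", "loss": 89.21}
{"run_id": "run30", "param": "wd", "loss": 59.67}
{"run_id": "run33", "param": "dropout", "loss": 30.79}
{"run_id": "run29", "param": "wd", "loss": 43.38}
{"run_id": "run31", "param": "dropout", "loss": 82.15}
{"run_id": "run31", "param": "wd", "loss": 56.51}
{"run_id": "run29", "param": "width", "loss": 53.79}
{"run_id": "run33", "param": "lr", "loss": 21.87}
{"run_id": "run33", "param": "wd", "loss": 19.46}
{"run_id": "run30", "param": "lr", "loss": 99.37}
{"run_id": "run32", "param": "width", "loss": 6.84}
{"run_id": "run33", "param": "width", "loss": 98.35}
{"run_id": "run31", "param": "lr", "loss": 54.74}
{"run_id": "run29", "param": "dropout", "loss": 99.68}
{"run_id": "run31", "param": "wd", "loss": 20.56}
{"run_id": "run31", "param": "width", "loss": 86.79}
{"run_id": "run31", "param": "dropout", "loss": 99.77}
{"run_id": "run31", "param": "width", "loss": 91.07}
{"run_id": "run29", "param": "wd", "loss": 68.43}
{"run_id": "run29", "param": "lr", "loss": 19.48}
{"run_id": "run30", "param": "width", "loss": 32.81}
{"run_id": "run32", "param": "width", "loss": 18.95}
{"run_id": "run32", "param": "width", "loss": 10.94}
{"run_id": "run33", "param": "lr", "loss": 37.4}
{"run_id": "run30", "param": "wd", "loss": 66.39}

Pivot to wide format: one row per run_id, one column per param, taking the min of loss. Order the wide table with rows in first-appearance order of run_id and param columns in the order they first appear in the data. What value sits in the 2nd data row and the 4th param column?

38.01

With rows in first-appearance order of run_id, row 2 is run_id=run33. param columns in first-appearance order: dropout, wd, lr, width; column 4 is width.
Long rows with run_id=run33, param=width: min(83.02, 38.01, 98.35) = 38.01.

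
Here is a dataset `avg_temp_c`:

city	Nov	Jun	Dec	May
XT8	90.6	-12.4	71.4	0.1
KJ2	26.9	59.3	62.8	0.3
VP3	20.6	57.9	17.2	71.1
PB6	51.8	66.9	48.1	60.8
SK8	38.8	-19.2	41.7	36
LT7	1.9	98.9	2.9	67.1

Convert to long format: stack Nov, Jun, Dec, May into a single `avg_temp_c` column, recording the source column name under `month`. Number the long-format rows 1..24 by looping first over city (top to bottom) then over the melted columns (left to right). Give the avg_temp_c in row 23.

2.9

24 rows total (6 × 4). Row 23: index ⌊(23-1)/4⌋ = 5 into city → LT7; (23-1) mod 4 = 2 into the melted columns → Dec.
So row 23 is (LT7, Dec, 2.9); avg_temp_c = 2.9.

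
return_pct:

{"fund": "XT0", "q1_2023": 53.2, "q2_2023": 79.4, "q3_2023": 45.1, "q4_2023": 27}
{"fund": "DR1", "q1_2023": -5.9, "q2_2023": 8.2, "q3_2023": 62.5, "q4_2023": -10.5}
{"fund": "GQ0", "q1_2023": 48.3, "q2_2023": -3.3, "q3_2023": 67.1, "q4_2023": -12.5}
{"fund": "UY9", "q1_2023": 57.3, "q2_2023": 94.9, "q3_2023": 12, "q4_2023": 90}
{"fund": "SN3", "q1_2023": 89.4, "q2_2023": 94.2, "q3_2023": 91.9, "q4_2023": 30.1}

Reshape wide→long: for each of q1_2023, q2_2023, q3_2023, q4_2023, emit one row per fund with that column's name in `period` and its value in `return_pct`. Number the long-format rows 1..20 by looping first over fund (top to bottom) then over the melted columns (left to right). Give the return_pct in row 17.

89.4

20 rows total (5 × 4). Row 17: index ⌊(17-1)/4⌋ = 4 into fund → SN3; (17-1) mod 4 = 0 into the melted columns → q1_2023.
So row 17 is (SN3, q1_2023, 89.4); return_pct = 89.4.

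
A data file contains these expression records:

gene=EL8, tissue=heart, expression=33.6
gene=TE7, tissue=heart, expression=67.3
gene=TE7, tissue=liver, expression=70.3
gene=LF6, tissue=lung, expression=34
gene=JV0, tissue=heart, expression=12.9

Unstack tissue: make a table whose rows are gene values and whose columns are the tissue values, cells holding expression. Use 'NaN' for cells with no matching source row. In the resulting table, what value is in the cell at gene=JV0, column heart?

The long row with gene=JV0, tissue=heart has expression=12.9.

12.9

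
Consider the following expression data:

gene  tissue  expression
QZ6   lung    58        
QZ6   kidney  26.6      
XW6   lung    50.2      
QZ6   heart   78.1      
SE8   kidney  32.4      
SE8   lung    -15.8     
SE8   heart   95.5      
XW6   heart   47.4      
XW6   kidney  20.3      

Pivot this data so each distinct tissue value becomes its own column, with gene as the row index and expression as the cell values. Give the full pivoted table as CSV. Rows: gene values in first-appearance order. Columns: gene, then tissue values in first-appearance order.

gene,lung,kidney,heart
QZ6,58,26.6,78.1
XW6,50.2,20.3,47.4
SE8,-15.8,32.4,95.5

Columns: gene plus the 3 distinct tissue values (lung, kidney, heart).
For example, row QZ6 column lung takes expression=58 from the long row (QZ6, lung).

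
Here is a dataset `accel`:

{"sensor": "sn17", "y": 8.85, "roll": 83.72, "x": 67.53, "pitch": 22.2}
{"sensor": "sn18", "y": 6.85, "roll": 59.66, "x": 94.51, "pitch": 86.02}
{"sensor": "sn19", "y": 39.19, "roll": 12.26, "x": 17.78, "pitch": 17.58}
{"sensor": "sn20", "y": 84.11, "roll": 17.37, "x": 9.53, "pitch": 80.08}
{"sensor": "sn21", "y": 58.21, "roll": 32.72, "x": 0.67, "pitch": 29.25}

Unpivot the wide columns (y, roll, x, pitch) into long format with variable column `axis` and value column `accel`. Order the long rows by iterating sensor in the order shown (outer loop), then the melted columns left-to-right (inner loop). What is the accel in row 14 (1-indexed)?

20 rows total (5 × 4). Row 14: index ⌊(14-1)/4⌋ = 3 into sensor → sn20; (14-1) mod 4 = 1 into the melted columns → roll.
So row 14 is (sn20, roll, 17.37); accel = 17.37.

17.37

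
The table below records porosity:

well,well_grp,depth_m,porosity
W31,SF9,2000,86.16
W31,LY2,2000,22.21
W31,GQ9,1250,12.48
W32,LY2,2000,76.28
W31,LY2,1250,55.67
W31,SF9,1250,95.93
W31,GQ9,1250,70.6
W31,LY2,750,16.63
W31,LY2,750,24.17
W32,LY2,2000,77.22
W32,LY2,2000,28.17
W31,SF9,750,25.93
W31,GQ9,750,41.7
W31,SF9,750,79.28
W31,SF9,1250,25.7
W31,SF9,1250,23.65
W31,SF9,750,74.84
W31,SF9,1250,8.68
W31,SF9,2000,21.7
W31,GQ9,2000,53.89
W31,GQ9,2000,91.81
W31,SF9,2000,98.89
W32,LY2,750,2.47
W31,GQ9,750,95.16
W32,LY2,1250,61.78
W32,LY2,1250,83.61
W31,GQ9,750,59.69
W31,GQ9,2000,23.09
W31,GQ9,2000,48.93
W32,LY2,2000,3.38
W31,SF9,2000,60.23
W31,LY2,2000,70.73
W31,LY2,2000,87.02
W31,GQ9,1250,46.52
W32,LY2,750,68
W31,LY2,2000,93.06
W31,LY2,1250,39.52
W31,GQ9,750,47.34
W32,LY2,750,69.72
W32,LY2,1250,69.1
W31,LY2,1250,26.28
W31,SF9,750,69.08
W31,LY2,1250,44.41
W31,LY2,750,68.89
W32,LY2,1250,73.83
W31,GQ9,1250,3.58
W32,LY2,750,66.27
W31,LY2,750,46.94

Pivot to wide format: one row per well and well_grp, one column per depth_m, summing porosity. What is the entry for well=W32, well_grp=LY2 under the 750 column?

206.46

Rows with well=W32, well_grp=LY2 and depth_m=750: porosity values are 2.47, 68, 69.72, 66.27.
2.47 + 68 + 69.72 + 66.27 = 206.46.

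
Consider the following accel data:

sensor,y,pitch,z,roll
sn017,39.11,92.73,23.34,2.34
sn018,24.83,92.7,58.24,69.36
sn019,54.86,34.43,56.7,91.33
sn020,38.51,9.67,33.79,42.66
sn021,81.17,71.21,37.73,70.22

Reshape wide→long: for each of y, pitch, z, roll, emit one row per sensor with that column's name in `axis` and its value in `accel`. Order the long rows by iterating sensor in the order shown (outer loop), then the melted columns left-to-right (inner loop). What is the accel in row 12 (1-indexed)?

20 rows total (5 × 4). Row 12: index ⌊(12-1)/4⌋ = 2 into sensor → sn019; (12-1) mod 4 = 3 into the melted columns → roll.
So row 12 is (sn019, roll, 91.33); accel = 91.33.

91.33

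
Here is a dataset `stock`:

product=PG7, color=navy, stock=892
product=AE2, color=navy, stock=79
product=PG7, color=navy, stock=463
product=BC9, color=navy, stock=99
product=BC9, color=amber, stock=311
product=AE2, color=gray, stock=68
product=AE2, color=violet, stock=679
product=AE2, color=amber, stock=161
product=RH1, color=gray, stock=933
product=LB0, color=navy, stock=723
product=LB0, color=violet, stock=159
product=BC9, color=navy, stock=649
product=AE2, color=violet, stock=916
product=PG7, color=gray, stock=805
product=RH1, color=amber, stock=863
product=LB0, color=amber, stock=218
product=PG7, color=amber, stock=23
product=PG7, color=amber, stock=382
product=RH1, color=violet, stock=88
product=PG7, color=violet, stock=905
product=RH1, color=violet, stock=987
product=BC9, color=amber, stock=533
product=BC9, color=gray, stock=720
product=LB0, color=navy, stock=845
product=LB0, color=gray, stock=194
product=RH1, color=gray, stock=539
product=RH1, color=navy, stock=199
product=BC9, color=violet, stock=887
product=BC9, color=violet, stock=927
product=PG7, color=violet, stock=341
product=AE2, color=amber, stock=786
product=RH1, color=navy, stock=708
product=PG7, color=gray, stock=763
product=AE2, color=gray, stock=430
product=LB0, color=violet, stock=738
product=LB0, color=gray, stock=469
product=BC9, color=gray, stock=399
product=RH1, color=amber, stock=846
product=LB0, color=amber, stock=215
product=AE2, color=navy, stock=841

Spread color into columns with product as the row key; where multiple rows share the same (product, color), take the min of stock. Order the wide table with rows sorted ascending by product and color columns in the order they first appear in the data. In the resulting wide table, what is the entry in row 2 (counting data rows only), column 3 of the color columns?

With rows sorted ascending by product, row 2 is product=BC9. color columns in first-appearance order: navy, amber, gray, violet; column 3 is gray.
Long rows with product=BC9, color=gray: min(720, 399) = 399.

399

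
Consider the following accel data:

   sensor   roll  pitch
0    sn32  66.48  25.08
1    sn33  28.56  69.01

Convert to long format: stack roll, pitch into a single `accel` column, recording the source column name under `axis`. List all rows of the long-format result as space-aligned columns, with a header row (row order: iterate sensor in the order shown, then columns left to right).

sensor  axis   accel
sn32    roll   66.48
sn32    pitch  25.08
sn33    roll   28.56
sn33    pitch  69.01

Each (sensor, column) pair becomes one row: 2 × 2 = 4 rows.
For example, (sn32, roll) → accel=66.48.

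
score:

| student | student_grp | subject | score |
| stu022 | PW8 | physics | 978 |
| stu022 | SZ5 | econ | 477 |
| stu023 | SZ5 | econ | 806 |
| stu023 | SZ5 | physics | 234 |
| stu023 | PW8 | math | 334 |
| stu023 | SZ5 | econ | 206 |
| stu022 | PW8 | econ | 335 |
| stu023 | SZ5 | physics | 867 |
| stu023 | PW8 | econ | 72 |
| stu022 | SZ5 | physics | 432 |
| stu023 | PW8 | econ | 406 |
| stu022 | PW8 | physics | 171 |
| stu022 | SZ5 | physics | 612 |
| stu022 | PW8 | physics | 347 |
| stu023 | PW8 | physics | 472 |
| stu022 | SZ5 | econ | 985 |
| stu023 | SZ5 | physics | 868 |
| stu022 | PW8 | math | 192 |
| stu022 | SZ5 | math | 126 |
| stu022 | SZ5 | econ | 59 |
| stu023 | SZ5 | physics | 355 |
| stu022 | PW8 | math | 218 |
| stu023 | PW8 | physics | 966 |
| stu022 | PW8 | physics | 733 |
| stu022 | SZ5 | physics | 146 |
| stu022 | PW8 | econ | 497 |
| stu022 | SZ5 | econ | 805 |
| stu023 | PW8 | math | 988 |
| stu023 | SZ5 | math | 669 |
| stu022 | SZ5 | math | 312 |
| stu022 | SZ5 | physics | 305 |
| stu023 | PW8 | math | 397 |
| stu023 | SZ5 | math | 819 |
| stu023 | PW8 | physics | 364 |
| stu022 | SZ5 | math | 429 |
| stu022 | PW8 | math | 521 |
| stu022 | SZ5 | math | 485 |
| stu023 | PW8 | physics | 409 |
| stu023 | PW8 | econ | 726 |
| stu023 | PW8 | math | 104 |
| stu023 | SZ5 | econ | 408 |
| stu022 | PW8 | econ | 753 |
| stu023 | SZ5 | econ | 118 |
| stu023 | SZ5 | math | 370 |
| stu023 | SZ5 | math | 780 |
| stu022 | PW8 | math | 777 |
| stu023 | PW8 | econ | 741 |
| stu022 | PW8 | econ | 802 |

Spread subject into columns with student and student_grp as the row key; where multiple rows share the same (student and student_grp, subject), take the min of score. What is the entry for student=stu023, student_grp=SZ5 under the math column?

Rows with student=stu023, student_grp=SZ5 and subject=math: score values are 669, 819, 370, 780.
min(669, 819, 370, 780) = 370.

370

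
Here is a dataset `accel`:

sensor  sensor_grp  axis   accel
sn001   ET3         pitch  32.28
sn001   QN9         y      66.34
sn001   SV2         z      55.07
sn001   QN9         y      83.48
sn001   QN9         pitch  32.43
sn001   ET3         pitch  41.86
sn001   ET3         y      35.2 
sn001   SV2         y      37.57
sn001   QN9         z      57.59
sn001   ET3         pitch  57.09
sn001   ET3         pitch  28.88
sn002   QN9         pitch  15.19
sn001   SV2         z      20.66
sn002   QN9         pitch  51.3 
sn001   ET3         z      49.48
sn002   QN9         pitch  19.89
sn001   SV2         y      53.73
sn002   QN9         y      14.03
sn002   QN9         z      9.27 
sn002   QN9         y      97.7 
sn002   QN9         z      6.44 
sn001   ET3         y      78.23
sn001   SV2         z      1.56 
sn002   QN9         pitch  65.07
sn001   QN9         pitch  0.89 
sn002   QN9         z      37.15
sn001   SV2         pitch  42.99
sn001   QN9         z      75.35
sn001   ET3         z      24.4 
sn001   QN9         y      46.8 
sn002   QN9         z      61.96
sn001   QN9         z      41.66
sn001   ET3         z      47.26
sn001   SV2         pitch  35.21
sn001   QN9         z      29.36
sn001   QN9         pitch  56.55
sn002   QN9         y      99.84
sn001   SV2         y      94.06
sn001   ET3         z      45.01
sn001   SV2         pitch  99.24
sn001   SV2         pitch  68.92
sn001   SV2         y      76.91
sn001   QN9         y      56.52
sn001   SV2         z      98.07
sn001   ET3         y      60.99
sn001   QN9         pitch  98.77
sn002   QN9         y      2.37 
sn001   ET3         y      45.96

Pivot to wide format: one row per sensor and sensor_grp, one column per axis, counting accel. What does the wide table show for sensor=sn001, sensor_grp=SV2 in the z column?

Rows with sensor=sn001, sensor_grp=SV2 and axis=z: accel values are 55.07, 20.66, 1.56, 98.07.
4 rows match — count = 4.

4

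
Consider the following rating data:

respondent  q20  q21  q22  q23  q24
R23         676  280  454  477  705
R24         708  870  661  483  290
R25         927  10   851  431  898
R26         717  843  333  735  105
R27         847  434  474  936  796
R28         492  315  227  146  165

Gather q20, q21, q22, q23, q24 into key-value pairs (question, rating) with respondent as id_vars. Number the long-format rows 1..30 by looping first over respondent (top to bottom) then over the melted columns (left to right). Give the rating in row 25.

30 rows total (6 × 5). Row 25: index ⌊(25-1)/5⌋ = 4 into respondent → R27; (25-1) mod 5 = 4 into the melted columns → q24.
So row 25 is (R27, q24, 796); rating = 796.

796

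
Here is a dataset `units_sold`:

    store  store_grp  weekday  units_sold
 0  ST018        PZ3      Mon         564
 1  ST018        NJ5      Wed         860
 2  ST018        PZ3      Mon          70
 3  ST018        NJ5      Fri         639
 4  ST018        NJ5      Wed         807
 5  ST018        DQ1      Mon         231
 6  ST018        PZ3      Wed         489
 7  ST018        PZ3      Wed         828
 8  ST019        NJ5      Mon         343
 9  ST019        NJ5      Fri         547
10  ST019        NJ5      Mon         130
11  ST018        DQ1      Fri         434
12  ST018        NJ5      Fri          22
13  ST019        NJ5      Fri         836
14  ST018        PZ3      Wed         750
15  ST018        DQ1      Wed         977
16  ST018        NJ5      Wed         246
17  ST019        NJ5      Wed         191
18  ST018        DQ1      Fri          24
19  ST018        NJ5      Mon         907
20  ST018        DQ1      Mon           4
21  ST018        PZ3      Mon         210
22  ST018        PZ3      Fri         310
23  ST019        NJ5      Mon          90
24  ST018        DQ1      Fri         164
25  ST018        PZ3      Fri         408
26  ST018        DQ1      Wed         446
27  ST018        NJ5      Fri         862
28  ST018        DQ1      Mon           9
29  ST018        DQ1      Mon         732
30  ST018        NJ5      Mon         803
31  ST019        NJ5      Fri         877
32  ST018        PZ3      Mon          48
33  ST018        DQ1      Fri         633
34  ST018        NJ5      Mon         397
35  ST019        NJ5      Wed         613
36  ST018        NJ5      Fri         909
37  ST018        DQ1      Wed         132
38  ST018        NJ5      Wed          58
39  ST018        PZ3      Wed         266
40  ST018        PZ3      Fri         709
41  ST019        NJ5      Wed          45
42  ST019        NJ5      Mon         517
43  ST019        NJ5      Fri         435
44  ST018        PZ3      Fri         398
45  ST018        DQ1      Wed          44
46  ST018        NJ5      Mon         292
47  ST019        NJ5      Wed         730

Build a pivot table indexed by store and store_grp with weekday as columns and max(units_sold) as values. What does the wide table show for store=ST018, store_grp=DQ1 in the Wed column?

977

Rows with store=ST018, store_grp=DQ1 and weekday=Wed: units_sold values are 977, 446, 132, 44.
max(977, 446, 132, 44) = 977.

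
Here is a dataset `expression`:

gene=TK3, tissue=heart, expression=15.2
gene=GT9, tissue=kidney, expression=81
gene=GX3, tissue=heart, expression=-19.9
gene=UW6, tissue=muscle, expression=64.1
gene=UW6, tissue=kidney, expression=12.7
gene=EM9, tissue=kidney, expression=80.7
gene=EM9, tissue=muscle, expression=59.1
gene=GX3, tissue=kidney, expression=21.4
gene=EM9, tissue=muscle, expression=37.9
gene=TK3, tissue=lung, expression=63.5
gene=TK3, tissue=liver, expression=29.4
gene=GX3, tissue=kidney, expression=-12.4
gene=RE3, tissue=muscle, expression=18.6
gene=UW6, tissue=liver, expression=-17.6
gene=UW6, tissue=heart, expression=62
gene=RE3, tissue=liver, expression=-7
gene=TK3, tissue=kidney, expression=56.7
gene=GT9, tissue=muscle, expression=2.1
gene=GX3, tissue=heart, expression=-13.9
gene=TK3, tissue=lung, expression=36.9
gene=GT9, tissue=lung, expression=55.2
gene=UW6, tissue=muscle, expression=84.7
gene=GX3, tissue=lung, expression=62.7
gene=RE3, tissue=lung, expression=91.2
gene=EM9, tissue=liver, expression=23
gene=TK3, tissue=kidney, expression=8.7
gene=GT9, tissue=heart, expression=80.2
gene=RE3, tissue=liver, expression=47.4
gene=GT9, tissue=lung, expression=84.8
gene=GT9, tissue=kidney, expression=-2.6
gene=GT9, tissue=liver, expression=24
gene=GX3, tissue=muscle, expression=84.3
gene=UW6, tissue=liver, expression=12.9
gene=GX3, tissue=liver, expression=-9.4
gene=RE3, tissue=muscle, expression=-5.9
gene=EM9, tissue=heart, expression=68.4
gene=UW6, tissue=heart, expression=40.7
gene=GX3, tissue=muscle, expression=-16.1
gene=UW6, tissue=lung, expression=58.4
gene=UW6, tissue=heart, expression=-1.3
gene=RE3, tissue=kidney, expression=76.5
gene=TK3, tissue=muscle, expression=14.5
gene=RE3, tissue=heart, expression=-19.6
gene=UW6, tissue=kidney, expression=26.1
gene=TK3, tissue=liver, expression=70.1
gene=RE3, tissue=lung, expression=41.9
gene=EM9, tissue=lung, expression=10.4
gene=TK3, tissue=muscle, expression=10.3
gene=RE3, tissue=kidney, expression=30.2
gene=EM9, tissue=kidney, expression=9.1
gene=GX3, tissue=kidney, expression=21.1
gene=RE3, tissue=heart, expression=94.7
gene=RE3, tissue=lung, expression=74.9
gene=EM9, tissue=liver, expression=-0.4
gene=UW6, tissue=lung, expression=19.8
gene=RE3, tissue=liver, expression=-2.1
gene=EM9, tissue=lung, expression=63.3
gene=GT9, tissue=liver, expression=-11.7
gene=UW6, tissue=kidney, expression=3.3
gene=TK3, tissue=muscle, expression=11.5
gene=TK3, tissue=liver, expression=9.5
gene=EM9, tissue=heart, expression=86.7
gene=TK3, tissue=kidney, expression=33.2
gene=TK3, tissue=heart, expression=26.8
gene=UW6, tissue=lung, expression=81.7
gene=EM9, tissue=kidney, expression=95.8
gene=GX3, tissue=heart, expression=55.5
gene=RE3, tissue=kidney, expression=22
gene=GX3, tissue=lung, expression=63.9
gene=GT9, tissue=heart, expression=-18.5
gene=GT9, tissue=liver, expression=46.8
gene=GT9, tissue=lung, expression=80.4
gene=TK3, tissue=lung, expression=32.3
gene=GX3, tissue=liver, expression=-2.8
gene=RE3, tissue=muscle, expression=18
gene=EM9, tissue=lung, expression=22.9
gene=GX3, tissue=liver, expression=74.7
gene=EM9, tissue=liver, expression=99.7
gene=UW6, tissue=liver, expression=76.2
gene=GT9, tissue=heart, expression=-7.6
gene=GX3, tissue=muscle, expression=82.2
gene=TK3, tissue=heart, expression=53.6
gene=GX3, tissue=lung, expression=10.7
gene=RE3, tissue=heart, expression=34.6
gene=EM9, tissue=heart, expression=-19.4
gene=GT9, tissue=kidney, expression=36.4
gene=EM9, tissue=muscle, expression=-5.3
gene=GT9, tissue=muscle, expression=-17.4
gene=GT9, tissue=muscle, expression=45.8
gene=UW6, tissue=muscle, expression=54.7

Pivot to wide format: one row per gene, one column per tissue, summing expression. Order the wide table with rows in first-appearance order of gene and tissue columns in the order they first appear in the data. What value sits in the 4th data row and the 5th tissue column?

71.5

With rows in first-appearance order of gene, row 4 is gene=UW6. tissue columns in first-appearance order: heart, kidney, muscle, lung, liver; column 5 is liver.
Long rows with gene=UW6, tissue=liver: -17.6 + 12.9 + 76.2 = 71.5.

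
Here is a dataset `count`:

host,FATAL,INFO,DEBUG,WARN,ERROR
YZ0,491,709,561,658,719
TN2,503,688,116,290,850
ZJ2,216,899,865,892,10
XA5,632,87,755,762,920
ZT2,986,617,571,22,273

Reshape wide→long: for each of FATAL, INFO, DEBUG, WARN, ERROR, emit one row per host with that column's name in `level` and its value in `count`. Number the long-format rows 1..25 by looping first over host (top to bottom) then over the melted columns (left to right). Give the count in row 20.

25 rows total (5 × 5). Row 20: index ⌊(20-1)/5⌋ = 3 into host → XA5; (20-1) mod 5 = 4 into the melted columns → ERROR.
So row 20 is (XA5, ERROR, 920); count = 920.

920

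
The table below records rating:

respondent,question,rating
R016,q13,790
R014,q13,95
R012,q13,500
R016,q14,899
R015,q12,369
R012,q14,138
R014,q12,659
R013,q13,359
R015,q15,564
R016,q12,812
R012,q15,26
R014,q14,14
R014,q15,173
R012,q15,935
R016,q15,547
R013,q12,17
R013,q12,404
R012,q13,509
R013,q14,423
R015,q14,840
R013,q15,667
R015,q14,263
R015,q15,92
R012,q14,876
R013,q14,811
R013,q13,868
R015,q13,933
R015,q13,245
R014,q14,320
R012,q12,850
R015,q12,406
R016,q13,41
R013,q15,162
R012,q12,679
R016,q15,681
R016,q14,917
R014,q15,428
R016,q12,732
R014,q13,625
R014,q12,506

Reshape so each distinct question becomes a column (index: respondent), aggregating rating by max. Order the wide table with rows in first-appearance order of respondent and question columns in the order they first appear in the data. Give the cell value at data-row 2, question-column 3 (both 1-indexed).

With rows in first-appearance order of respondent, row 2 is respondent=R014. question columns in first-appearance order: q13, q14, q12, q15; column 3 is q12.
Long rows with respondent=R014, question=q12: max(659, 506) = 659.

659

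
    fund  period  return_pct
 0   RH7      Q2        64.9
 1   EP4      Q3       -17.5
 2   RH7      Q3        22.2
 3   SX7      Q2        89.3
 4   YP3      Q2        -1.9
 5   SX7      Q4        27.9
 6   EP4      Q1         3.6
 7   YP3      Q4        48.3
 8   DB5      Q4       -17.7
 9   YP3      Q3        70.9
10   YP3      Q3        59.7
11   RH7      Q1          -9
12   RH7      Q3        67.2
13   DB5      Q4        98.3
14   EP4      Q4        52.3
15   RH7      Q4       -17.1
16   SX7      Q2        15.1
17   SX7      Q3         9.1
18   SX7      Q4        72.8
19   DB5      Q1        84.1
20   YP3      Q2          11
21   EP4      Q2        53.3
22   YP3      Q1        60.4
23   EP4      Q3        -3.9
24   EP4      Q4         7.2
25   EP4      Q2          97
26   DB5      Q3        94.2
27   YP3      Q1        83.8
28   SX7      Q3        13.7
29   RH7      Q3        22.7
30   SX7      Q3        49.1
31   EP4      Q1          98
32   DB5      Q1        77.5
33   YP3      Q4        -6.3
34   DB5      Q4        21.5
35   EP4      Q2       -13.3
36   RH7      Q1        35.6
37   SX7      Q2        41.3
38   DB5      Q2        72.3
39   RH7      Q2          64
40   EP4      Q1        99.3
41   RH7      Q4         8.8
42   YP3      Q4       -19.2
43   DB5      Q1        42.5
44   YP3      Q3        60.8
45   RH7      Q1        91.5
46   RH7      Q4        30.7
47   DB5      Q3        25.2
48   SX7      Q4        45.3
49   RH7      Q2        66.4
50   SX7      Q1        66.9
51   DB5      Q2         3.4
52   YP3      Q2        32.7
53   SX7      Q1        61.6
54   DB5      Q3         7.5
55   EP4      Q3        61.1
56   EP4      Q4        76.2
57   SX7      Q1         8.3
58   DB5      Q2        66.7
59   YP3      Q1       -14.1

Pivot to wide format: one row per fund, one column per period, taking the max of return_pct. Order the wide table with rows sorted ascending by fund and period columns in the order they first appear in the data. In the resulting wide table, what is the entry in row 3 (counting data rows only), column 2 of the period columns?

67.2

With rows sorted ascending by fund, row 3 is fund=RH7. period columns in first-appearance order: Q2, Q3, Q4, Q1; column 2 is Q3.
Long rows with fund=RH7, period=Q3: max(22.2, 67.2, 22.7) = 67.2.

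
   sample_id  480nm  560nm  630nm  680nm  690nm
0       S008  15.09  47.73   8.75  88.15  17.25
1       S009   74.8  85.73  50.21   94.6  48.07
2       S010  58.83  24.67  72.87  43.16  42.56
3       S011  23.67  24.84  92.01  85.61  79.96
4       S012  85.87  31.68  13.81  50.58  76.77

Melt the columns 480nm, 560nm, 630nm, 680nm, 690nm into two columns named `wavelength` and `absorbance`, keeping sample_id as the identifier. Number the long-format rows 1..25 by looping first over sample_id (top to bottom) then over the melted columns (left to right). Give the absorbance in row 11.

25 rows total (5 × 5). Row 11: index ⌊(11-1)/5⌋ = 2 into sample_id → S010; (11-1) mod 5 = 0 into the melted columns → 480nm.
So row 11 is (S010, 480nm, 58.83); absorbance = 58.83.

58.83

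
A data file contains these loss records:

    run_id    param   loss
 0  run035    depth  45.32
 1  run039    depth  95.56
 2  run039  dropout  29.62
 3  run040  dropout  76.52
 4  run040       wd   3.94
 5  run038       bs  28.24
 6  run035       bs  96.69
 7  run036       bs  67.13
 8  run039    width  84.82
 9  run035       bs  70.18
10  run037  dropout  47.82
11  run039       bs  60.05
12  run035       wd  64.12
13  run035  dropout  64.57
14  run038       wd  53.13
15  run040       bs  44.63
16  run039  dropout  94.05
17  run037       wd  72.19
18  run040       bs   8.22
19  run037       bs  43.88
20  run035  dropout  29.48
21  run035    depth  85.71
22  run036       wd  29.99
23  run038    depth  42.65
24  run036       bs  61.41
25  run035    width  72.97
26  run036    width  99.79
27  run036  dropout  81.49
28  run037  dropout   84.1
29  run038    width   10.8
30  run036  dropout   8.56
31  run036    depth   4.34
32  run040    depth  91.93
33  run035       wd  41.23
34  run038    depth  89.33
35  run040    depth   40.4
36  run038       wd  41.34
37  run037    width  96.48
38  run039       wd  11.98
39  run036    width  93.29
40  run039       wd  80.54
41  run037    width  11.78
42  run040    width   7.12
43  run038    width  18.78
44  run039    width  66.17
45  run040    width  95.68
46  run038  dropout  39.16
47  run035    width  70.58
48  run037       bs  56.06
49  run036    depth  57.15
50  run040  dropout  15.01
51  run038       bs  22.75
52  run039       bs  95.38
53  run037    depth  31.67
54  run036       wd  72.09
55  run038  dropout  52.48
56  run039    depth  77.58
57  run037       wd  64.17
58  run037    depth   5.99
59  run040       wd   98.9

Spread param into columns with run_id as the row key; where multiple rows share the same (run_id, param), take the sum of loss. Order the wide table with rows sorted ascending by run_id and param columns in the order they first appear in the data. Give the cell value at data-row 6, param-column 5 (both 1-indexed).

102.80

With rows sorted ascending by run_id, row 6 is run_id=run040. param columns in first-appearance order: depth, dropout, wd, bs, width; column 5 is width.
Long rows with run_id=run040, param=width: 7.12 + 95.68 = 102.80.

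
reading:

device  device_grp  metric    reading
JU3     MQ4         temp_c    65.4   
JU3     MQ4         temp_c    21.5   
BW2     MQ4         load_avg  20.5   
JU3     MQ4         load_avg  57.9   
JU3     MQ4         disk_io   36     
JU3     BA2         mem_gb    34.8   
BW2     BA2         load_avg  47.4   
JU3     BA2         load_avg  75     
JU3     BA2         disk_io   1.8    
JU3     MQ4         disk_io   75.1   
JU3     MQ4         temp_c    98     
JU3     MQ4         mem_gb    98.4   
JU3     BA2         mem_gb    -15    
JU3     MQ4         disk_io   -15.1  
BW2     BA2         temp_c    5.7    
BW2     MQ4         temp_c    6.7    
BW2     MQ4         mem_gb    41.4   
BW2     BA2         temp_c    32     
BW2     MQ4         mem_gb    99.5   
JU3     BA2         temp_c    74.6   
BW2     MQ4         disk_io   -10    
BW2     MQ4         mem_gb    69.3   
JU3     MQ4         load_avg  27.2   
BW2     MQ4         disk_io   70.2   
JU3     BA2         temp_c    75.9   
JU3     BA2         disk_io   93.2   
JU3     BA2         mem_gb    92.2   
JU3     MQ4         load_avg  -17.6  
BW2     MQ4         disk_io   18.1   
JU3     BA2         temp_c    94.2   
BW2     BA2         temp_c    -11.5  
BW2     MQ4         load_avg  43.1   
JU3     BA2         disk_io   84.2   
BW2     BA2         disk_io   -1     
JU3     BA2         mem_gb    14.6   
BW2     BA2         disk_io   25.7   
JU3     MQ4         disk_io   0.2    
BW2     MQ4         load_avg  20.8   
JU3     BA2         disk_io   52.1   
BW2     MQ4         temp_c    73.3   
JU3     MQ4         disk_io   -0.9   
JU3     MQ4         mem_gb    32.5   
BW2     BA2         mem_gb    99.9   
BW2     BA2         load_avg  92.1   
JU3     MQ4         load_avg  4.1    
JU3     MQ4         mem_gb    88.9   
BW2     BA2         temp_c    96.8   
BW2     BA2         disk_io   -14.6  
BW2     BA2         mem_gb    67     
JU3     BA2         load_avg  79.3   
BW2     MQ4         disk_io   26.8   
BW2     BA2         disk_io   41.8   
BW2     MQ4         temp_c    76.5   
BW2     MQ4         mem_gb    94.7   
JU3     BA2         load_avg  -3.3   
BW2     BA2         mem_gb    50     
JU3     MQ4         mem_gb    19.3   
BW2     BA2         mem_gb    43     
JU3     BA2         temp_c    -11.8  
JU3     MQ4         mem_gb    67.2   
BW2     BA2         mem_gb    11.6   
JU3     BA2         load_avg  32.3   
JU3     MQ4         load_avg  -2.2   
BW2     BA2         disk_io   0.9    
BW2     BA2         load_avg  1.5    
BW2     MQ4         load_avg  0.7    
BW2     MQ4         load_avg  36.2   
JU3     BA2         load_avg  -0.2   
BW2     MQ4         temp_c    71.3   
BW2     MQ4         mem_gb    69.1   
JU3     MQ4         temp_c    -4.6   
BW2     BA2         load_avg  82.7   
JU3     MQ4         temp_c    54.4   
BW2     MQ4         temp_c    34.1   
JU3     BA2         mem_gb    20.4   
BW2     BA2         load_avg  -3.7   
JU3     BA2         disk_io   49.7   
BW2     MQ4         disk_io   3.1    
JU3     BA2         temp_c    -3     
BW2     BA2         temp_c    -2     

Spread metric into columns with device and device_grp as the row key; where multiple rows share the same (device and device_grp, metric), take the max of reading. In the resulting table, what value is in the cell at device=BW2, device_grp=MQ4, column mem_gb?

99.5

Rows with device=BW2, device_grp=MQ4 and metric=mem_gb: reading values are 41.4, 99.5, 69.3, 94.7, 69.1.
max(41.4, 99.5, 69.3, 94.7, 69.1) = 99.5.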